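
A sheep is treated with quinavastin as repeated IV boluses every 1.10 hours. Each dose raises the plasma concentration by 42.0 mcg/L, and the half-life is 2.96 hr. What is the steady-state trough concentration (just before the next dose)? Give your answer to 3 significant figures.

143 mcg/L

k = ln 2 / 2.96 = 0.2342 hr⁻¹
Fraction remaining after one interval: e^(−kτ) = e^(−0.2342 × 1.10) = 0.7729
R = 1 / (1 − 0.7729) = 4.404
Css,max = 42.0 × 4.404 = 185.0 mcg/L
Css,min = Css,max × e^(−kτ) = 185.0 × 0.7729 ≈ 143 mcg/L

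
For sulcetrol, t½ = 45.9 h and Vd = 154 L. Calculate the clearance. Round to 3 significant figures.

2.33 L/h

k = ln 2 / t½ = ln 2 / 45.9 = 0.01510 h⁻¹
CL = k · V = 0.01510 × 154 ≈ 2.33 L/h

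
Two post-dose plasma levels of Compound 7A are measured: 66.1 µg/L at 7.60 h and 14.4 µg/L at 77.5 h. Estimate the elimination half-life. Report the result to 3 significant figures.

k = ln(C₁/C₂) / (t₂ − t₁) = ln(66.1/14.4) / (77.5 − 7.60)
  = 1.524 / 69.90 = 0.02180 h⁻¹
t½ = ln 2 / k = ln 2 / 0.02180 ≈ 31.8 hours

31.8 hours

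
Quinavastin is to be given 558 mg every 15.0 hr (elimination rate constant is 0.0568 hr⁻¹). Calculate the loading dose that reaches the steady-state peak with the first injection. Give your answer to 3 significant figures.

973 mg

Accumulation ratio R = 1 / (1 − e^(−kτ)) = 1 / (1 − e^(−0.05680×15.0)) = 1 / (1 − 0.4266) = 1.744
Loading dose = maintenance dose × R = 558 × 1.744 ≈ 973 mg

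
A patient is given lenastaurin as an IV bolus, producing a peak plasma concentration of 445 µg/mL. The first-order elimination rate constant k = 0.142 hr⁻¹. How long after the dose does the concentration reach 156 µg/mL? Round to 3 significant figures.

7.38 hours

C(t) = C₀ e^(−kt)  ⇒  t = ln(C₀/C) / k
t = ln(445/156) / 0.1420 = 1.048 / 0.1420 ≈ 7.38 hours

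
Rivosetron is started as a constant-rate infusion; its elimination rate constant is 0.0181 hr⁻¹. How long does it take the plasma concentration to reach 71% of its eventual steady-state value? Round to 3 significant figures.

f = 1 − e^(−kt)  ⇒  t = −ln(1 − f) / k
t = −ln(1 − 0.71) / 0.01810 = 1.238 / 0.01810 ≈ 68.4 hours

68.4 hours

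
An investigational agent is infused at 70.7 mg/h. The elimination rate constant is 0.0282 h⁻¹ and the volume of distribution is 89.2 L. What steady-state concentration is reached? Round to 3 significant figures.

CL = k · V = 0.0282 × 89.2 = 2.515 L/h
Css = rate / CL = 70.7 / 2.515 ≈ 28.1 mg/L

28.1 mg/L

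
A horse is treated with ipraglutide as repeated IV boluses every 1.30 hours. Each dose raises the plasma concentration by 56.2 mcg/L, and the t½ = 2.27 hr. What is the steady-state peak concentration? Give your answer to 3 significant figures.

172 mcg/L

k = ln 2 / 2.27 = 0.3054 hr⁻¹
Fraction remaining after one interval: e^(−kτ) = e^(−0.3054 × 1.30) = 0.6724
R = 1 / (1 − 0.6724) = 3.052
Css,max = 56.2 × 3.052 ≈ 172 mcg/L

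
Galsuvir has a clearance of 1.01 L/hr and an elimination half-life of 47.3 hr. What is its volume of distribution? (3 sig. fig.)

68.9 L

k = ln 2 / t½ = ln 2 / 47.3 = 0.01465 hr⁻¹
V = CL / k = 1.01 / 0.01465 ≈ 68.9 L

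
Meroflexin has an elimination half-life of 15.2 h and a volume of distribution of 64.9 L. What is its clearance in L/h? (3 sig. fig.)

2.96 L/h

k = ln 2 / t½ = ln 2 / 15.2 = 0.04560 h⁻¹
CL = k · V = 0.04560 × 64.9 ≈ 2.96 L/h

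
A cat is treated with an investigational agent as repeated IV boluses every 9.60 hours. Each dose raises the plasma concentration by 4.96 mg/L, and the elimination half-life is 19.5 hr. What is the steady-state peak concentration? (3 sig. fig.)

17.2 mg/L

k = ln 2 / 19.5 = 0.03555 hr⁻¹
Fraction remaining after one interval: e^(−kτ) = e^(−0.03555 × 9.60) = 0.7109
R = 1 / (1 − 0.7109) = 3.459
Css,max = 4.96 × 3.459 ≈ 17.2 mg/L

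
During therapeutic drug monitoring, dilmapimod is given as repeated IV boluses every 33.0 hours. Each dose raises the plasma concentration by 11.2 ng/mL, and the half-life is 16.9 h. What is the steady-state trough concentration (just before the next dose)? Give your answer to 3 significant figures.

3.90 ng/mL

k = ln 2 / 16.9 = 0.04101 h⁻¹
Fraction remaining after one interval: e^(−kτ) = e^(−0.04101 × 33.0) = 0.2583
R = 1 / (1 − 0.2583) = 1.348
Css,max = 11.2 × 1.348 = 15.10 ng/mL
Css,min = Css,max × e^(−kτ) = 15.10 × 0.2583 ≈ 3.90 ng/mL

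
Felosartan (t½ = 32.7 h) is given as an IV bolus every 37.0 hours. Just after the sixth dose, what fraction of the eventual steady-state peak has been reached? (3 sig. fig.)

k = ln 2 / 32.7 = 0.02120 h⁻¹
f_n = 1 − e^(−nkτ) = 1 − e^(−6 × 0.02120 × 37.0) = 1 − e^(−4.706) = 1 − 0.009043 ≈ 0.991

0.991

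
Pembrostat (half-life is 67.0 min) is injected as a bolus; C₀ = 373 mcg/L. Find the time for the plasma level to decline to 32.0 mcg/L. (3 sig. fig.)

k = ln 2 / 67.0 = 0.01035 min⁻¹
C(t) = C₀ e^(−kt)  ⇒  t = ln(C₀/C) / k
t = ln(373/32.0) / 0.01035 = 2.456 / 0.01035 ≈ 237 minutes

237 minutes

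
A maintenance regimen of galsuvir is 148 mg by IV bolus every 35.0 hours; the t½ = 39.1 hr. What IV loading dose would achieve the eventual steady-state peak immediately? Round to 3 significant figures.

k = ln 2 / 39.1 = 0.01773 hr⁻¹
Accumulation ratio R = 1 / (1 − e^(−kτ)) = 1 / (1 − e^(−0.01773×35.0)) = 1 / (1 − 0.5377) = 2.163
Loading dose = maintenance dose × R = 148 × 2.163 ≈ 320 mg

320 mg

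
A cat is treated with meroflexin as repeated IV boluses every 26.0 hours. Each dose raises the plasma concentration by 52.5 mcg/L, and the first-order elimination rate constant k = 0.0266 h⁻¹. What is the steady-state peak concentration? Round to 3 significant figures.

105 mcg/L

Fraction remaining after one interval: e^(−kτ) = e^(−0.02660 × 26.0) = 0.5008
R = 1 / (1 − 0.5008) = 2.003
Css,max = 52.5 × 2.003 ≈ 105 mcg/L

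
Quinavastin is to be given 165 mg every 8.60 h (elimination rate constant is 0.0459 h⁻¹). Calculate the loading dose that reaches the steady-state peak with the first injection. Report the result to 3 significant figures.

506 mg

Accumulation ratio R = 1 / (1 − e^(−kτ)) = 1 / (1 − e^(−0.04590×8.60)) = 1 / (1 − 0.6739) = 3.066
Loading dose = maintenance dose × R = 165 × 3.066 ≈ 506 mg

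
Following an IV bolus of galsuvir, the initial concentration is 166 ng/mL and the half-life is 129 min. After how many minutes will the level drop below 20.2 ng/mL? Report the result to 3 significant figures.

k = ln 2 / 129 = 0.005373 min⁻¹
C(t) = C₀ e^(−kt)  ⇒  t = ln(C₀/C) / k
t = ln(166/20.2) / 0.005373 = 2.106 / 0.005373 ≈ 392 minutes

392 minutes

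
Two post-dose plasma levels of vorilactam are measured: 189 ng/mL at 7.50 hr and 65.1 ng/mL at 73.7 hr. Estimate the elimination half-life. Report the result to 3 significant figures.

43.1 hours

k = ln(C₁/C₂) / (t₂ − t₁) = ln(189/65.1) / (73.7 − 7.50)
  = 1.066 / 66.20 = 0.01610 hr⁻¹
t½ = ln 2 / k = ln 2 / 0.01610 ≈ 43.1 hours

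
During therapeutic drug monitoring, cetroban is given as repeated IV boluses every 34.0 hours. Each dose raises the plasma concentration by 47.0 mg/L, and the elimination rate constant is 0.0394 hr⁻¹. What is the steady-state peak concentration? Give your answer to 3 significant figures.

63.7 mg/L

Fraction remaining after one interval: e^(−kτ) = e^(−0.03940 × 34.0) = 0.2620
R = 1 / (1 − 0.2620) = 1.355
Css,max = 47.0 × 1.355 ≈ 63.7 mg/L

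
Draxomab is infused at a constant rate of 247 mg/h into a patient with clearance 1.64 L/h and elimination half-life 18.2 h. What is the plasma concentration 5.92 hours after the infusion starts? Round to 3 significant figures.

30.4 mg/L

Css = rate / CL = 247 / 1.64 = 150.6 mg/L
k = ln 2 / 18.2 = 0.03809 h⁻¹
C(t) = Css (1 − e^(−kt)) = 150.6 × (1 − e^(−0.2255)) = 150.6 × 0.2019 ≈ 30.4 mg/L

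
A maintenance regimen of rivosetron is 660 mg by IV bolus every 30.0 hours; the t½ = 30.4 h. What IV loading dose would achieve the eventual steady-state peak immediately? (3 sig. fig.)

1330 mg

k = ln 2 / 30.4 = 0.02280 h⁻¹
Accumulation ratio R = 1 / (1 − e^(−kτ)) = 1 / (1 − e^(−0.02280×30.0)) = 1 / (1 − 0.5046) = 2.018
Loading dose = maintenance dose × R = 660 × 2.018 ≈ 1330 mg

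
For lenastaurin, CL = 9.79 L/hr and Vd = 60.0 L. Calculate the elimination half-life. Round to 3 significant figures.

k = CL / V = 9.79 / 60.0 = 0.1632 hr⁻¹
t½ = ln 2 / k = ln 2 / 0.1632 ≈ 4.25 hours

4.25 hours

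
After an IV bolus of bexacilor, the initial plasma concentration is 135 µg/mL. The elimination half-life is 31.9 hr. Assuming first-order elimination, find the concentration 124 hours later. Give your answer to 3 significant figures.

k = ln 2 / 31.9 = 0.02173 hr⁻¹
124 hr is 3.887 half-lives, so C = 135 × (1/2)^3.887 = 135 × 0.06759 ≈ 9.12 µg/mL

9.12 µg/mL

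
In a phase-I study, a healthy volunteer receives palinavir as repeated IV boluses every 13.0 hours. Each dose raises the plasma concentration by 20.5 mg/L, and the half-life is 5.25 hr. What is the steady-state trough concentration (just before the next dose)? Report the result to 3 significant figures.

k = ln 2 / 5.25 = 0.1320 hr⁻¹
Fraction remaining after one interval: e^(−kτ) = e^(−0.1320 × 13.0) = 0.1797
R = 1 / (1 − 0.1797) = 1.219
Css,max = 20.5 × 1.219 = 24.99 mg/L
Css,min = Css,max × e^(−kτ) = 24.99 × 0.1797 ≈ 4.49 mg/L

4.49 mg/L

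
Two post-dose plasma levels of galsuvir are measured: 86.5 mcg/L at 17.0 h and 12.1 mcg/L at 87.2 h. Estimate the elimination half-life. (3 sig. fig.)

24.7 hours

k = ln(C₁/C₂) / (t₂ − t₁) = ln(86.5/12.1) / (87.2 − 17.0)
  = 1.967 / 70.20 = 0.02802 h⁻¹
t½ = ln 2 / k = ln 2 / 0.02802 ≈ 24.7 hours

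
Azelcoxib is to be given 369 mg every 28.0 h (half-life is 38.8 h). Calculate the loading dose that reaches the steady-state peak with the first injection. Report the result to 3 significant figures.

k = ln 2 / 38.8 = 0.01786 h⁻¹
Accumulation ratio R = 1 / (1 − e^(−kτ)) = 1 / (1 − e^(−0.01786×28.0)) = 1 / (1 − 0.6064) = 2.541
Loading dose = maintenance dose × R = 369 × 2.541 ≈ 938 mg

938 mg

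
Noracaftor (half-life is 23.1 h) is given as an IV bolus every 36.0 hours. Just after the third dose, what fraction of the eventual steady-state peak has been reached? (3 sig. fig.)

k = ln 2 / 23.1 = 0.03001 h⁻¹
f_n = 1 − e^(−nkτ) = 1 − e^(−3 × 0.03001 × 36.0) = 1 − e^(−3.241) = 1 − 0.03914 ≈ 0.961

0.961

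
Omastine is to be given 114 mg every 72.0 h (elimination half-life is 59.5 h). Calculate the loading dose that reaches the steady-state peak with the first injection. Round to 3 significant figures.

201 mg

k = ln 2 / 59.5 = 0.01165 h⁻¹
Accumulation ratio R = 1 / (1 − e^(−kτ)) = 1 / (1 − e^(−0.01165×72.0)) = 1 / (1 − 0.4322) = 1.761
Loading dose = maintenance dose × R = 114 × 1.761 ≈ 201 mg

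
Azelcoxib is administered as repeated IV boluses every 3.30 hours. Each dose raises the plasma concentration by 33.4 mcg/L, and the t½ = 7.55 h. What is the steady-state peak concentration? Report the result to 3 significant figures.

k = ln 2 / 7.55 = 0.09181 h⁻¹
Fraction remaining after one interval: e^(−kτ) = e^(−0.09181 × 3.30) = 0.7386
R = 1 / (1 − 0.7386) = 3.826
Css,max = 33.4 × 3.826 ≈ 128 mcg/L

128 mcg/L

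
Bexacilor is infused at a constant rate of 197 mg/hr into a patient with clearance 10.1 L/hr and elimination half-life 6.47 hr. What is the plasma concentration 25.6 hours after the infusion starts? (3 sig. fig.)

Css = rate / CL = 197 / 10.1 = 19.50 mg/L
k = ln 2 / 6.47 = 0.1071 hr⁻¹
C(t) = Css (1 − e^(−kt)) = 19.50 × (1 − e^(−2.743)) = 19.50 × 0.9356 ≈ 18.2 mg/L

18.2 mg/L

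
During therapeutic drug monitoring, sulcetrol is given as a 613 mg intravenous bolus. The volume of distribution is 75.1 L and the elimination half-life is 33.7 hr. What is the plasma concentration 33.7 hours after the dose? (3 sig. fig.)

4.08 mg/L

C₀ = dose / V = 613 / 75.1 = 8.162 mg/L
k = ln 2 / 33.7 = 0.02057 hr⁻¹
C(t) = C₀ e^(−kt) = 8.162 × e^(−0.02057 × 33.7) = 8.162 × e^(−0.6931) = 8.162 × 0.5000 ≈ 4.08 mg/L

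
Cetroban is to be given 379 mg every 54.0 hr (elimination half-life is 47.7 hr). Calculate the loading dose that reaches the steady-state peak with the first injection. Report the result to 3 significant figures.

697 mg

k = ln 2 / 47.7 = 0.01453 hr⁻¹
Accumulation ratio R = 1 / (1 − e^(−kτ)) = 1 / (1 − e^(−0.01453×54.0)) = 1 / (1 − 0.4563) = 1.839
Loading dose = maintenance dose × R = 379 × 1.839 ≈ 697 mg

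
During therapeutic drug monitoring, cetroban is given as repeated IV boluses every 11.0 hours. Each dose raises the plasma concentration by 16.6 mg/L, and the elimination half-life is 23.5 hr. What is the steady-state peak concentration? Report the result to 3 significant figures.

59.9 mg/L

k = ln 2 / 23.5 = 0.02950 hr⁻¹
Fraction remaining after one interval: e^(−kτ) = e^(−0.02950 × 11.0) = 0.7229
R = 1 / (1 − 0.7229) = 3.609
Css,max = 16.6 × 3.609 ≈ 59.9 mg/L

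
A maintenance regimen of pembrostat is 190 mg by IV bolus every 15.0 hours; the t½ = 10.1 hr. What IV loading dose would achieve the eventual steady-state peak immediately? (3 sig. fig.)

296 mg

k = ln 2 / 10.1 = 0.06863 hr⁻¹
Accumulation ratio R = 1 / (1 − e^(−kτ)) = 1 / (1 − e^(−0.06863×15.0)) = 1 / (1 − 0.3572) = 1.556
Loading dose = maintenance dose × R = 190 × 1.556 ≈ 296 mg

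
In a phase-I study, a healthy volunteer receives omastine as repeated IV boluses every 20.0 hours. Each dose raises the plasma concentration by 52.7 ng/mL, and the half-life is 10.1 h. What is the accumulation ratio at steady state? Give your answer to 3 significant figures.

k = ln 2 / 10.1 = 0.06863 h⁻¹
Fraction remaining after one interval: e^(−kτ) = e^(−0.06863 × 20.0) = 0.2535
R = 1 / (1 − 0.2535) = 1 / 0.7465 ≈ 1.34

1.34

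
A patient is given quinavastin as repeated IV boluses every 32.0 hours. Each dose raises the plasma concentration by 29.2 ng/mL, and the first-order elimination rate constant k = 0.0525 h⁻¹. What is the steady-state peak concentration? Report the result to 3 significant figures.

Fraction remaining after one interval: e^(−kτ) = e^(−0.05250 × 32.0) = 0.1864
R = 1 / (1 − 0.1864) = 1.229
Css,max = 29.2 × 1.229 ≈ 35.9 ng/mL

35.9 ng/mL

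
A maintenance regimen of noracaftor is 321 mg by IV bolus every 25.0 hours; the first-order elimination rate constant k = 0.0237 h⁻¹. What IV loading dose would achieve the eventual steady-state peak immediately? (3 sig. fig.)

718 mg

Accumulation ratio R = 1 / (1 − e^(−kτ)) = 1 / (1 − e^(−0.02370×25.0)) = 1 / (1 − 0.5529) = 2.237
Loading dose = maintenance dose × R = 321 × 2.237 ≈ 718 mg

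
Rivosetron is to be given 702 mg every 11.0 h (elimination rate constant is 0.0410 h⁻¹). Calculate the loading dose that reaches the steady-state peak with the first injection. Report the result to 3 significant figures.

1930 mg

Accumulation ratio R = 1 / (1 − e^(−kτ)) = 1 / (1 − e^(−0.04100×11.0)) = 1 / (1 − 0.6370) = 2.755
Loading dose = maintenance dose × R = 702 × 2.755 ≈ 1930 mg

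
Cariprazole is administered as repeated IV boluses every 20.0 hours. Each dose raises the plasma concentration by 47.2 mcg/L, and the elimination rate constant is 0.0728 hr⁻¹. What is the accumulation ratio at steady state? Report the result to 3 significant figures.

Fraction remaining after one interval: e^(−kτ) = e^(−0.07280 × 20.0) = 0.2332
R = 1 / (1 − 0.2332) = 1 / 0.7668 ≈ 1.30

1.30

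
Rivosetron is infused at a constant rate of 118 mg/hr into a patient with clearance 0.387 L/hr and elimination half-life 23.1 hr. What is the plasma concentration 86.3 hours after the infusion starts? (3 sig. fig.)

Css = rate / CL = 118 / 0.387 = 304.9 mg/L
k = ln 2 / 23.1 = 0.03001 hr⁻¹
C(t) = Css (1 − e^(−kt)) = 304.9 × (1 − e^(−2.590)) = 304.9 × 0.9249 ≈ 282 mg/L

282 mg/L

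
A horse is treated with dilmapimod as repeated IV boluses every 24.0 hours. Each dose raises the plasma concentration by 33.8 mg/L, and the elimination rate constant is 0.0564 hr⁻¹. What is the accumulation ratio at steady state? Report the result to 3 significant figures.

1.35

Fraction remaining after one interval: e^(−kτ) = e^(−0.05640 × 24.0) = 0.2583
R = 1 / (1 − 0.2583) = 1 / 0.7417 ≈ 1.35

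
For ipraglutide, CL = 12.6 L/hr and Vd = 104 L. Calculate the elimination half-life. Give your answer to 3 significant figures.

5.72 hours

k = CL / V = 12.6 / 104 = 0.1212 hr⁻¹
t½ = ln 2 / k = ln 2 / 0.1212 ≈ 5.72 hours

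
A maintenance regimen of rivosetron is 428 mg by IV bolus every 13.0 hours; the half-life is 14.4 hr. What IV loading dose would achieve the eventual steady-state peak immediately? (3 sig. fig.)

920 mg

k = ln 2 / 14.4 = 0.04814 hr⁻¹
Accumulation ratio R = 1 / (1 − e^(−kτ)) = 1 / (1 − e^(−0.04814×13.0)) = 1 / (1 − 0.5349) = 2.150
Loading dose = maintenance dose × R = 428 × 2.150 ≈ 920 mg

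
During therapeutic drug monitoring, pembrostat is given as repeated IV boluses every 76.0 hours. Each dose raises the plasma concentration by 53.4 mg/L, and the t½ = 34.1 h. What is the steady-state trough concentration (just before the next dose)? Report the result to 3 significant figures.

14.5 mg/L

k = ln 2 / 34.1 = 0.02033 h⁻¹
Fraction remaining after one interval: e^(−kτ) = e^(−0.02033 × 76.0) = 0.2133
R = 1 / (1 − 0.2133) = 1.271
Css,max = 53.4 × 1.271 = 67.88 mg/L
Css,min = Css,max × e^(−kτ) = 67.88 × 0.2133 ≈ 14.5 mg/L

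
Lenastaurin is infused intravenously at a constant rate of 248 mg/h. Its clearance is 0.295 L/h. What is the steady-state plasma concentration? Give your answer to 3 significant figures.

841 µg/mL

Css = infusion rate / CL = 248 / 0.295 ≈ 841 µg/mL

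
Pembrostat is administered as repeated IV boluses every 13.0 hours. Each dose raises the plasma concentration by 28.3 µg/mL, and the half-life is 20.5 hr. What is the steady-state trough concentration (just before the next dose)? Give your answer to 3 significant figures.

51.3 µg/mL

k = ln 2 / 20.5 = 0.03381 hr⁻¹
Fraction remaining after one interval: e^(−kτ) = e^(−0.03381 × 13.0) = 0.6443
R = 1 / (1 − 0.6443) = 2.812
Css,max = 28.3 × 2.812 = 79.57 µg/mL
Css,min = Css,max × e^(−kτ) = 79.57 × 0.6443 ≈ 51.3 µg/mL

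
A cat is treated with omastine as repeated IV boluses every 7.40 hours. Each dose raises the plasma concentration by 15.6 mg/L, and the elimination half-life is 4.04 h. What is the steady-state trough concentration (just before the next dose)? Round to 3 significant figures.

6.09 mg/L

k = ln 2 / 4.04 = 0.1716 h⁻¹
Fraction remaining after one interval: e^(−kτ) = e^(−0.1716 × 7.40) = 0.2809
R = 1 / (1 − 0.2809) = 1.391
Css,max = 15.6 × 1.391 = 21.69 mg/L
Css,min = Css,max × e^(−kτ) = 21.69 × 0.2809 ≈ 6.09 mg/L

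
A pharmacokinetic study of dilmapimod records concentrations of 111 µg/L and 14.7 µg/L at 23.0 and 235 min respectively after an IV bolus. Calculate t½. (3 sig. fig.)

72.7 minutes

k = ln(C₁/C₂) / (t₂ − t₁) = ln(111/14.7) / (235 − 23.0)
  = 2.022 / 212.0 = 0.009536 min⁻¹
t½ = ln 2 / k = ln 2 / 0.009536 ≈ 72.7 minutes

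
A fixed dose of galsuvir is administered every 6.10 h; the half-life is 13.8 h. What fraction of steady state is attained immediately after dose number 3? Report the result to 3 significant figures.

k = ln 2 / 13.8 = 0.05023 h⁻¹
f_n = 1 − e^(−nkτ) = 1 − e^(−3 × 0.05023 × 6.10) = 1 − e^(−0.9192) = 1 − 0.3988 ≈ 0.601

0.601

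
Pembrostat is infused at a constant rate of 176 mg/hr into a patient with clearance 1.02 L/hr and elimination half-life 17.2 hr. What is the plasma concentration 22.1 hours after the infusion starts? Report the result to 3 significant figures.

102 µg/mL

Css = rate / CL = 176 / 1.02 = 172.5 µg/mL
k = ln 2 / 17.2 = 0.04030 hr⁻¹
C(t) = Css (1 − e^(−kt)) = 172.5 × (1 − e^(−0.8906)) = 172.5 × 0.5896 ≈ 102 µg/mL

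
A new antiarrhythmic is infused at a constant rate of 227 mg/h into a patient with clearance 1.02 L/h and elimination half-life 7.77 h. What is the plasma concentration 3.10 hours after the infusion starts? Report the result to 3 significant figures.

Css = rate / CL = 227 / 1.02 = 222.5 µg/mL
k = ln 2 / 7.77 = 0.08921 h⁻¹
C(t) = Css (1 − e^(−kt)) = 222.5 × (1 − e^(−0.2765)) = 222.5 × 0.2416 ≈ 53.8 µg/mL

53.8 µg/mL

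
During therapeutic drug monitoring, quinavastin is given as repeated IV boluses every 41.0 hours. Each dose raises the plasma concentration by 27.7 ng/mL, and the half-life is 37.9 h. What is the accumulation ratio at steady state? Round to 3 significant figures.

1.90

k = ln 2 / 37.9 = 0.01829 h⁻¹
Fraction remaining after one interval: e^(−kτ) = e^(−0.01829 × 41.0) = 0.4724
R = 1 / (1 − 0.4724) = 1 / 0.5276 ≈ 1.90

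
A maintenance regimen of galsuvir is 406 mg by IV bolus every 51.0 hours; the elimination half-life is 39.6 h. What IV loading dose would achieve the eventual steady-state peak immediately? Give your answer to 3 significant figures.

688 mg

k = ln 2 / 39.6 = 0.01750 h⁻¹
Accumulation ratio R = 1 / (1 − e^(−kτ)) = 1 / (1 − e^(−0.01750×51.0)) = 1 / (1 − 0.4096) = 1.694
Loading dose = maintenance dose × R = 406 × 1.694 ≈ 688 mg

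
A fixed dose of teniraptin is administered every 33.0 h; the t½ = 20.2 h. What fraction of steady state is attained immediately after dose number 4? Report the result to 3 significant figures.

0.989

k = ln 2 / 20.2 = 0.03431 h⁻¹
f_n = 1 − e^(−nkτ) = 1 − e^(−4 × 0.03431 × 33.0) = 1 − e^(−4.529) = 1 − 0.01079 ≈ 0.989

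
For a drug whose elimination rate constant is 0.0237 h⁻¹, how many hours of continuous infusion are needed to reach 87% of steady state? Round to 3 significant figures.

f = 1 − e^(−kt)  ⇒  t = −ln(1 − f) / k
t = −ln(1 − 0.87) / 0.02370 = 2.040 / 0.02370 ≈ 86.1 hours

86.1 hours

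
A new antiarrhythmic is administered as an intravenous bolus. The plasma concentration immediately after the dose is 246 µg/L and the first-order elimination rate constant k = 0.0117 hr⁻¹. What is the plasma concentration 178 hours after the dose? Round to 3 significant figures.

30.7 µg/L

C(t) = C₀ e^(−kt) = 246 × e^(−0.01170 × 178) = 246 × e^(−2.083) = 246 × 0.1246 ≈ 30.7 µg/L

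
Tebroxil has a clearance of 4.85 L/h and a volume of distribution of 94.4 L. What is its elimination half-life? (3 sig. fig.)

k = CL / V = 4.85 / 94.4 = 0.05138 h⁻¹
t½ = ln 2 / k = ln 2 / 0.05138 ≈ 13.5 hours

13.5 hours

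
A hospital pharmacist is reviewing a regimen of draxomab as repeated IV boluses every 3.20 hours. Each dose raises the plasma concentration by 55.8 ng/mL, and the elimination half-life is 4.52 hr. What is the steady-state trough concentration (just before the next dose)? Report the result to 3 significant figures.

k = ln 2 / 4.52 = 0.1534 hr⁻¹
Fraction remaining after one interval: e^(−kτ) = e^(−0.1534 × 3.20) = 0.6122
R = 1 / (1 − 0.6122) = 2.579
Css,max = 55.8 × 2.579 = 143.9 ng/mL
Css,min = Css,max × e^(−kτ) = 143.9 × 0.6122 ≈ 88.1 ng/mL

88.1 ng/mL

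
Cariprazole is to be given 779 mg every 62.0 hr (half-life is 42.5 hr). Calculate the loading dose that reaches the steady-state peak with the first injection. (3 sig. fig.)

k = ln 2 / 42.5 = 0.01631 hr⁻¹
Accumulation ratio R = 1 / (1 − e^(−kτ)) = 1 / (1 − e^(−0.01631×62.0)) = 1 / (1 − 0.3638) = 1.572
Loading dose = maintenance dose × R = 779 × 1.572 ≈ 1220 mg

1220 mg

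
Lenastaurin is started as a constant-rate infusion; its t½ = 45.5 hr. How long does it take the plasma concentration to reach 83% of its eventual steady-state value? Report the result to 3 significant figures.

116 hours

k = ln 2 / 45.5 = 0.01523 hr⁻¹
f = 1 − e^(−kt)  ⇒  t = −ln(1 − f) / k
t = −ln(1 − 0.83) / 0.01523 = 1.772 / 0.01523 ≈ 116 hours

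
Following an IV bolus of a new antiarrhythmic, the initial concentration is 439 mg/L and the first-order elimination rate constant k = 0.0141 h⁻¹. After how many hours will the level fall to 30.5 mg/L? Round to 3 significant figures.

C(t) = C₀ e^(−kt)  ⇒  t = ln(C₀/C) / k
t = ln(439/30.5) / 0.01410 = 2.667 / 0.01410 ≈ 189 hours

189 hours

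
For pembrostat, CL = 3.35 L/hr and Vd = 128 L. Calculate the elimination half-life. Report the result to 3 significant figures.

26.5 hours

k = CL / V = 3.35 / 128 = 0.02617 hr⁻¹
t½ = ln 2 / k = ln 2 / 0.02617 ≈ 26.5 hours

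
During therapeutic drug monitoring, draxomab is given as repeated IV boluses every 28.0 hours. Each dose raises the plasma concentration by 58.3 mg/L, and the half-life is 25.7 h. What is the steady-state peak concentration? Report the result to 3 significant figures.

k = ln 2 / 25.7 = 0.02697 h⁻¹
Fraction remaining after one interval: e^(−kτ) = e^(−0.02697 × 28.0) = 0.4699
R = 1 / (1 − 0.4699) = 1.887
Css,max = 58.3 × 1.887 ≈ 110 mg/L

110 mg/L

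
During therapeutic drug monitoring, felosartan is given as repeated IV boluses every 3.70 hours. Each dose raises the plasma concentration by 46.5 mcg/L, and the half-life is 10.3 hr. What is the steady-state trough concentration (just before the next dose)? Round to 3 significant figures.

k = ln 2 / 10.3 = 0.06730 hr⁻¹
Fraction remaining after one interval: e^(−kτ) = e^(−0.06730 × 3.70) = 0.7796
R = 1 / (1 − 0.7796) = 4.537
Css,max = 46.5 × 4.537 = 211.0 mcg/L
Css,min = Css,max × e^(−kτ) = 211.0 × 0.7796 ≈ 164 mcg/L

164 mcg/L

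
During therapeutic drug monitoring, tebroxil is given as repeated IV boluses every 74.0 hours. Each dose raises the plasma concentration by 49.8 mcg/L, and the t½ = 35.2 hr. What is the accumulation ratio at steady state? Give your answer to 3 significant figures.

k = ln 2 / 35.2 = 0.01969 hr⁻¹
Fraction remaining after one interval: e^(−kτ) = e^(−0.01969 × 74.0) = 0.2329
R = 1 / (1 − 0.2329) = 1 / 0.7671 ≈ 1.30

1.30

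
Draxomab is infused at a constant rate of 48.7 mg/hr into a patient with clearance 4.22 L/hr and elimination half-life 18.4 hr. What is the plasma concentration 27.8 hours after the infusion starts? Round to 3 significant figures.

7.49 mg/L

Css = rate / CL = 48.7 / 4.22 = 11.54 mg/L
k = ln 2 / 18.4 = 0.03767 hr⁻¹
C(t) = Css (1 − e^(−kt)) = 11.54 × (1 − e^(−1.047)) = 11.54 × 0.6491 ≈ 7.49 mg/L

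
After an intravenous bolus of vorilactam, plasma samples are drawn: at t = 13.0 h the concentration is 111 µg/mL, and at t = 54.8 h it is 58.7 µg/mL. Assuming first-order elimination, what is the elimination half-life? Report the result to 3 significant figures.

k = ln(C₁/C₂) / (t₂ − t₁) = ln(111/58.7) / (54.8 − 13.0)
  = 0.6371 / 41.80 = 0.01524 h⁻¹
t½ = ln 2 / k = ln 2 / 0.01524 ≈ 45.5 hours

45.5 hours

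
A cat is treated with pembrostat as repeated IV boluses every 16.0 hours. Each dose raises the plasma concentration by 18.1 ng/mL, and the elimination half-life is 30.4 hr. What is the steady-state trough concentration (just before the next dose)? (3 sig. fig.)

k = ln 2 / 30.4 = 0.02280 hr⁻¹
Fraction remaining after one interval: e^(−kτ) = e^(−0.02280 × 16.0) = 0.6943
R = 1 / (1 − 0.6943) = 3.271
Css,max = 18.1 × 3.271 = 59.21 ng/mL
Css,min = Css,max × e^(−kτ) = 59.21 × 0.6943 ≈ 41.1 ng/mL

41.1 ng/mL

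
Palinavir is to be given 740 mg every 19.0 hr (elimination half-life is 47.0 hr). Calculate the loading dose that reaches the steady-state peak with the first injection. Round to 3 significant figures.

k = ln 2 / 47.0 = 0.01475 hr⁻¹
Accumulation ratio R = 1 / (1 − e^(−kτ)) = 1 / (1 − e^(−0.01475×19.0)) = 1 / (1 − 0.7556) = 4.092
Loading dose = maintenance dose × R = 740 × 4.092 ≈ 3030 mg

3030 mg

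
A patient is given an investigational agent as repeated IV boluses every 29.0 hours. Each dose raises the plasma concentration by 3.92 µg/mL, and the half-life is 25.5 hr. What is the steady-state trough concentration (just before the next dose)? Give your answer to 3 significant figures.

3.27 µg/mL

k = ln 2 / 25.5 = 0.02718 hr⁻¹
Fraction remaining after one interval: e^(−kτ) = e^(−0.02718 × 29.0) = 0.4546
R = 1 / (1 − 0.4546) = 1.834
Css,max = 3.92 × 1.834 = 7.188 µg/mL
Css,min = Css,max × e^(−kτ) = 7.188 × 0.4546 ≈ 3.27 µg/mL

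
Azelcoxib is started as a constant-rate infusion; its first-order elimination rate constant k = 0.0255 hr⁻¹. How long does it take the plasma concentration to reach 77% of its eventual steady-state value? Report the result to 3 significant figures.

f = 1 − e^(−kt)  ⇒  t = −ln(1 − f) / k
t = −ln(1 − 0.77) / 0.02550 = 1.470 / 0.02550 ≈ 57.6 hours

57.6 hours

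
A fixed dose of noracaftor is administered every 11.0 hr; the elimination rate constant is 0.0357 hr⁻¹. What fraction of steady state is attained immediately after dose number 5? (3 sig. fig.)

f_n = 1 − e^(−nkτ) = 1 − e^(−5 × 0.03570 × 11.0) = 1 − e^(−1.964) = 1 − 0.1404 ≈ 0.860

0.860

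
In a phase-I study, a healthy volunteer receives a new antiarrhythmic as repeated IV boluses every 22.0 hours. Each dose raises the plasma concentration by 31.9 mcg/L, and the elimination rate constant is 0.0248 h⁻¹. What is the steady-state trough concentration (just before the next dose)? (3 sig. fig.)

Fraction remaining after one interval: e^(−kτ) = e^(−0.02480 × 22.0) = 0.5795
R = 1 / (1 − 0.5795) = 2.378
Css,max = 31.9 × 2.378 = 75.86 mcg/L
Css,min = Css,max × e^(−kτ) = 75.86 × 0.5795 ≈ 44.0 mcg/L

44.0 mcg/L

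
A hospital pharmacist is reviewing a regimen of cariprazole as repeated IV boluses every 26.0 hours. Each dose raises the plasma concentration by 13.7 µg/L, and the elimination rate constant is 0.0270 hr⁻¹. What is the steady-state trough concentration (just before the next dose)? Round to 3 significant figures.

13.5 µg/L

Fraction remaining after one interval: e^(−kτ) = e^(−0.02700 × 26.0) = 0.4956
R = 1 / (1 − 0.4956) = 1.983
Css,max = 13.7 × 1.983 = 27.16 µg/L
Css,min = Css,max × e^(−kτ) = 27.16 × 0.4956 ≈ 13.5 µg/L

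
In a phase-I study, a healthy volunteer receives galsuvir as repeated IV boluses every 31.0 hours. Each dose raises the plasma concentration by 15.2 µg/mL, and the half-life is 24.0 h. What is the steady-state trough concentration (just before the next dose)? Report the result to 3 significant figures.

10.5 µg/mL

k = ln 2 / 24.0 = 0.02888 h⁻¹
Fraction remaining after one interval: e^(−kτ) = e^(−0.02888 × 31.0) = 0.4085
R = 1 / (1 − 0.4085) = 1.691
Css,max = 15.2 × 1.691 = 25.70 µg/mL
Css,min = Css,max × e^(−kτ) = 25.70 × 0.4085 ≈ 10.5 µg/mL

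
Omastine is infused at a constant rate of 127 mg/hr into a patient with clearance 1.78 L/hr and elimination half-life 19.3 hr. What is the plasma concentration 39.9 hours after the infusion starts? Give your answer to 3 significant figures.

Css = rate / CL = 127 / 1.78 = 71.35 mg/L
k = ln 2 / 19.3 = 0.03591 hr⁻¹
C(t) = Css (1 − e^(−kt)) = 71.35 × (1 − e^(−1.433)) = 71.35 × 0.7614 ≈ 54.3 mg/L

54.3 mg/L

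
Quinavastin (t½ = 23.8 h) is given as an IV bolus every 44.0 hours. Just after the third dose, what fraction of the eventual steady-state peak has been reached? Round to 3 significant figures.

0.979

k = ln 2 / 23.8 = 0.02912 h⁻¹
f_n = 1 − e^(−nkτ) = 1 − e^(−3 × 0.02912 × 44.0) = 1 − e^(−3.844) = 1 − 0.02140 ≈ 0.979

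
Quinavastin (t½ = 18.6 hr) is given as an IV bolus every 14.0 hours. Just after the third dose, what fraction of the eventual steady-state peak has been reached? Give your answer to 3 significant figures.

k = ln 2 / 18.6 = 0.03727 hr⁻¹
f_n = 1 − e^(−nkτ) = 1 − e^(−3 × 0.03727 × 14.0) = 1 − e^(−1.565) = 1 − 0.2091 ≈ 0.791

0.791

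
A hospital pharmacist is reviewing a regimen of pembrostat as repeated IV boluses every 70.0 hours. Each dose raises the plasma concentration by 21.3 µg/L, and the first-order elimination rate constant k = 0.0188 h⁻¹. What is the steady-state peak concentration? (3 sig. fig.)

Fraction remaining after one interval: e^(−kτ) = e^(−0.01880 × 70.0) = 0.2682
R = 1 / (1 − 0.2682) = 1.367
Css,max = 21.3 × 1.367 ≈ 29.1 µg/L

29.1 µg/L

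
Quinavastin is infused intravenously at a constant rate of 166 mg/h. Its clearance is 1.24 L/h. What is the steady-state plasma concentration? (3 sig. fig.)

134 mg/L

Css = infusion rate / CL = 166 / 1.24 ≈ 134 mg/L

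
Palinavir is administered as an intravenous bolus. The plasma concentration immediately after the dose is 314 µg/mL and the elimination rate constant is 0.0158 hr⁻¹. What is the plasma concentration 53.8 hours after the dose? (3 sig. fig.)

C(t) = C₀ e^(−kt) = 314 × e^(−0.01580 × 53.8) = 314 × e^(−0.8500) = 314 × 0.4274 ≈ 134 µg/mL

134 µg/mL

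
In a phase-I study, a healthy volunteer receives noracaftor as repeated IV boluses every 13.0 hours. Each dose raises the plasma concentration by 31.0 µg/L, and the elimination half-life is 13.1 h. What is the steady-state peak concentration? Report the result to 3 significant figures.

k = ln 2 / 13.1 = 0.05291 h⁻¹
Fraction remaining after one interval: e^(−kτ) = e^(−0.05291 × 13.0) = 0.5027
R = 1 / (1 − 0.5027) = 2.011
Css,max = 31.0 × 2.011 ≈ 62.3 µg/L

62.3 µg/L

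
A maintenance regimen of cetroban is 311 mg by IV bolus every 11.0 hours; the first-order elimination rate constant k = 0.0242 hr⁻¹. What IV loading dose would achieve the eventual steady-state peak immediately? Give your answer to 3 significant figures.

Accumulation ratio R = 1 / (1 − e^(−kτ)) = 1 / (1 − e^(−0.02420×11.0)) = 1 / (1 − 0.7663) = 4.279
Loading dose = maintenance dose × R = 311 × 4.279 ≈ 1330 mg

1330 mg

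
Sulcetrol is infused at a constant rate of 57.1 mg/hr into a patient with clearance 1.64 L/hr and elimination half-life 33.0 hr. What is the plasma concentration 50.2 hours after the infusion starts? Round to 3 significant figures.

22.7 µg/mL

Css = rate / CL = 57.1 / 1.64 = 34.82 µg/mL
k = ln 2 / 33.0 = 0.02100 hr⁻¹
C(t) = Css (1 − e^(−kt)) = 34.82 × (1 − e^(−1.054)) = 34.82 × 0.6516 ≈ 22.7 µg/mL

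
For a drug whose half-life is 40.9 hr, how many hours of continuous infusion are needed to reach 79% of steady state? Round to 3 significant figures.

k = ln 2 / 40.9 = 0.01695 hr⁻¹
f = 1 − e^(−kt)  ⇒  t = −ln(1 − f) / k
t = −ln(1 − 0.79) / 0.01695 = 1.561 / 0.01695 ≈ 92.1 hours

92.1 hours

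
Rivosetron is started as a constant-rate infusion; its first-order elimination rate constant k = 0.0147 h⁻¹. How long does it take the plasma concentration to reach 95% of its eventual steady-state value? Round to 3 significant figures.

204 hours

f = 1 − e^(−kt)  ⇒  t = −ln(1 − f) / k
t = −ln(1 − 0.95) / 0.01470 = 2.996 / 0.01470 ≈ 204 hours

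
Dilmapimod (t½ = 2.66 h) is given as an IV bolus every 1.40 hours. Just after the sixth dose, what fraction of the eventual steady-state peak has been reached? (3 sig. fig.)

k = ln 2 / 2.66 = 0.2606 h⁻¹
f_n = 1 − e^(−nkτ) = 1 − e^(−6 × 0.2606 × 1.40) = 1 − e^(−2.189) = 1 − 0.1120 ≈ 0.888

0.888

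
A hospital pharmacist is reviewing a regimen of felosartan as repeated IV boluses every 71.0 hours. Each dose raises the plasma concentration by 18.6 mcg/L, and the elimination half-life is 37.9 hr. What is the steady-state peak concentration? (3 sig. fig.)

25.6 mcg/L

k = ln 2 / 37.9 = 0.01829 hr⁻¹
Fraction remaining after one interval: e^(−kτ) = e^(−0.01829 × 71.0) = 0.2729
R = 1 / (1 − 0.2729) = 1.375
Css,max = 18.6 × 1.375 ≈ 25.6 mcg/L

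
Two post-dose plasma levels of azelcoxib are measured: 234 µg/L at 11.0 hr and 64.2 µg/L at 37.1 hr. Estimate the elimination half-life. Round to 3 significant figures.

14.0 hours

k = ln(C₁/C₂) / (t₂ − t₁) = ln(234/64.2) / (37.1 − 11.0)
  = 1.293 / 26.10 = 0.04955 hr⁻¹
t½ = ln 2 / k = ln 2 / 0.04955 ≈ 14.0 hours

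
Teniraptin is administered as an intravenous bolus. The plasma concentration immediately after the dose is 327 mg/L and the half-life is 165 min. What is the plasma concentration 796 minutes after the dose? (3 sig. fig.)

k = ln 2 / 165 = 0.004201 min⁻¹
C(t) = C₀ e^(−kt) = 327 × e^(−0.004201 × 796) = 327 × e^(−3.344) = 327 × 0.03530 ≈ 11.5 mg/L

11.5 mg/L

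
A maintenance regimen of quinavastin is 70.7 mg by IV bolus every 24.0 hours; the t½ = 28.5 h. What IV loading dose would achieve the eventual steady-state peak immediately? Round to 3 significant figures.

k = ln 2 / 28.5 = 0.02432 h⁻¹
Accumulation ratio R = 1 / (1 − e^(−kτ)) = 1 / (1 − e^(−0.02432×24.0)) = 1 / (1 − 0.5578) = 2.262
Loading dose = maintenance dose × R = 70.7 × 2.262 ≈ 160 mg

160 mg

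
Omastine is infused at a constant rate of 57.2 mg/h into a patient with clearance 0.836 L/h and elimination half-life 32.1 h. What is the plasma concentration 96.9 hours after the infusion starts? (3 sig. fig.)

60.0 mg/L

Css = rate / CL = 57.2 / 0.836 = 68.42 mg/L
k = ln 2 / 32.1 = 0.02159 h⁻¹
C(t) = Css (1 − e^(−kt)) = 68.42 × (1 − e^(−2.092)) = 68.42 × 0.8766 ≈ 60.0 mg/L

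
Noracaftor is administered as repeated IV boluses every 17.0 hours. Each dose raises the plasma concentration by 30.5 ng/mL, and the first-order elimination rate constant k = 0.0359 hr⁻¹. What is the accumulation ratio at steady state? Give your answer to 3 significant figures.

2.19

Fraction remaining after one interval: e^(−kτ) = e^(−0.03590 × 17.0) = 0.5432
R = 1 / (1 − 0.5432) = 1 / 0.4568 ≈ 2.19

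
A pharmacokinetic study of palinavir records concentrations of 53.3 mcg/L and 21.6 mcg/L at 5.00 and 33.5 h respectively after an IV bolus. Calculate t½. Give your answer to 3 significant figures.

21.9 hours

k = ln(C₁/C₂) / (t₂ − t₁) = ln(53.3/21.6) / (33.5 − 5.00)
  = 0.9032 / 28.50 = 0.03169 h⁻¹
t½ = ln 2 / k = ln 2 / 0.03169 ≈ 21.9 hours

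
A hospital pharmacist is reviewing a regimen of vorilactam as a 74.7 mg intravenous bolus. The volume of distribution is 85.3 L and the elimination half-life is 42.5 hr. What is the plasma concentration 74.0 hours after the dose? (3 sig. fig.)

C₀ = dose / V = 74.7 / 85.3 = 0.8757 mg/L
k = ln 2 / 42.5 = 0.01631 hr⁻¹
C(t) = C₀ e^(−kt) = 0.8757 × e^(−0.01631 × 74.0) = 0.8757 × e^(−1.207) = 0.8757 × 0.2991 ≈ 0.262 mg/L

0.262 mg/L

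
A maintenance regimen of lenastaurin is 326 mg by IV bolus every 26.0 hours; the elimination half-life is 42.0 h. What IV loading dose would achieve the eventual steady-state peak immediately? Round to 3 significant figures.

k = ln 2 / 42.0 = 0.01650 h⁻¹
Accumulation ratio R = 1 / (1 − e^(−kτ)) = 1 / (1 − e^(−0.01650×26.0)) = 1 / (1 − 0.6511) = 2.866
Loading dose = maintenance dose × R = 326 × 2.866 ≈ 934 mg

934 mg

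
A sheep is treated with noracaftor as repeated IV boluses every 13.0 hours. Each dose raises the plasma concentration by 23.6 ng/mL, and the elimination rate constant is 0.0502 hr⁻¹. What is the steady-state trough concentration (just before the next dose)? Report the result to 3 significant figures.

Fraction remaining after one interval: e^(−kτ) = e^(−0.05020 × 13.0) = 0.5207
R = 1 / (1 − 0.5207) = 2.086
Css,max = 23.6 × 2.086 = 49.24 ng/mL
Css,min = Css,max × e^(−kτ) = 49.24 × 0.5207 ≈ 25.6 ng/mL

25.6 ng/mL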